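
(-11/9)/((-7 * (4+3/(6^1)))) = 22/567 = 0.04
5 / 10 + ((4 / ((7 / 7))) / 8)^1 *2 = 3 / 2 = 1.50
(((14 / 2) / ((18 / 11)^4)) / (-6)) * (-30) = 512435 / 104976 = 4.88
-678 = -678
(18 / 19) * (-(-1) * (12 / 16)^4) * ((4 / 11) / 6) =243 / 13376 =0.02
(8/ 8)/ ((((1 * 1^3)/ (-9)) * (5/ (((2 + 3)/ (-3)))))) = 3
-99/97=-1.02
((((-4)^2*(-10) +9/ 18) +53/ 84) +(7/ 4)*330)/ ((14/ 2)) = 35165/ 588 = 59.80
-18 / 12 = -3 / 2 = -1.50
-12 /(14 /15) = -90 /7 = -12.86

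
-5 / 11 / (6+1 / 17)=-85 / 1133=-0.08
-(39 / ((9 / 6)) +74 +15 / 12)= -405 / 4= -101.25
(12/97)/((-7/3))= -36/679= -0.05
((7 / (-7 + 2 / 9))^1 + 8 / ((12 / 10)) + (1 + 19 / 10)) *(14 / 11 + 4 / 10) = 718382 / 50325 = 14.27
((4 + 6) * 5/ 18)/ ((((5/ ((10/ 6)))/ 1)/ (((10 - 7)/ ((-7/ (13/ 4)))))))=-325/ 252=-1.29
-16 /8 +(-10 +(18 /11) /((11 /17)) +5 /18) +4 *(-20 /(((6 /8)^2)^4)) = -1283373727 /1587762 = -808.29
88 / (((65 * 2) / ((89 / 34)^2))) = 87131 / 18785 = 4.64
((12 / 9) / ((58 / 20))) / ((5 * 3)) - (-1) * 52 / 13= 4.03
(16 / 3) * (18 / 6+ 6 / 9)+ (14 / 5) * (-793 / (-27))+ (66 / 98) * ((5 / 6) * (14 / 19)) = 1835111 / 17955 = 102.21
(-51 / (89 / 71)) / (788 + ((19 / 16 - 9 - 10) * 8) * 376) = 3621 / 4698488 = 0.00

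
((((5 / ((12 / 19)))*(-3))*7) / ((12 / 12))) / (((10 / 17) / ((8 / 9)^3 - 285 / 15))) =30159479 / 5832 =5171.38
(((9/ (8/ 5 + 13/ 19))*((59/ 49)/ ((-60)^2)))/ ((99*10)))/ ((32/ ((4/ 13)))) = 1121/ 87581894400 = 0.00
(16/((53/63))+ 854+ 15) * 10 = 470650/53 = 8880.19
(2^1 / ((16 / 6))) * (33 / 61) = 99 / 244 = 0.41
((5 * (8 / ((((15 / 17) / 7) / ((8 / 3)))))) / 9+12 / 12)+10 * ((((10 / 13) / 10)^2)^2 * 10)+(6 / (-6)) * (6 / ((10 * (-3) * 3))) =95.09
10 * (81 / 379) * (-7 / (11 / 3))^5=-3308121810 / 61038329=-54.20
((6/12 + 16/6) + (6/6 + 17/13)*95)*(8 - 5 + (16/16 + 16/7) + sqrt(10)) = 2101.21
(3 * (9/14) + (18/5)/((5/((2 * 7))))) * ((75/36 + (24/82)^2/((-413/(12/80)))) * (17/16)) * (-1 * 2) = -2066847095793/38878168000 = -53.16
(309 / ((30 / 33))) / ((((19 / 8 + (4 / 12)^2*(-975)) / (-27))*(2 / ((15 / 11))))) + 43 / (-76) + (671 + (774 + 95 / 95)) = 290769403 / 193268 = 1504.49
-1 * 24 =-24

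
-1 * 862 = -862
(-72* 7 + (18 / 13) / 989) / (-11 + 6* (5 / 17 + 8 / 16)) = 55079235 / 681421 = 80.83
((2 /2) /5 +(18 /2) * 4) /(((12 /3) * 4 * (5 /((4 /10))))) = 181 /1000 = 0.18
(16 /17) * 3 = 48 /17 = 2.82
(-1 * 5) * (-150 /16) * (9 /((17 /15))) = 50625 /136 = 372.24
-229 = -229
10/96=5/48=0.10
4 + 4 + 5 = 13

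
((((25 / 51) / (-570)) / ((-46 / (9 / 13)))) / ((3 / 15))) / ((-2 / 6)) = -75 / 386308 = -0.00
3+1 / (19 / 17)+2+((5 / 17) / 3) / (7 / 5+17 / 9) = 283217 / 47804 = 5.92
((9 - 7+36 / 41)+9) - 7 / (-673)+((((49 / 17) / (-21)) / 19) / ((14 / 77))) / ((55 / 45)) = 211333095 / 17825078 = 11.86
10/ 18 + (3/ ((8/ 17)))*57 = 26203/ 72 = 363.93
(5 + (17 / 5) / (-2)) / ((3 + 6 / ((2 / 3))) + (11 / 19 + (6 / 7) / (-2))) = 4389 / 16160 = 0.27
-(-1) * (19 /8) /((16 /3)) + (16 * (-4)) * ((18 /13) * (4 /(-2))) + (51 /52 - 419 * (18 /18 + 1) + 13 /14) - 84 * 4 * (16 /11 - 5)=68274049 /128128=532.86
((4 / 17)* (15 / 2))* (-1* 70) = -2100 / 17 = -123.53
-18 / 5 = -3.60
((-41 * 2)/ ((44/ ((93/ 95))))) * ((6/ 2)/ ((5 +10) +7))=-11439/ 45980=-0.25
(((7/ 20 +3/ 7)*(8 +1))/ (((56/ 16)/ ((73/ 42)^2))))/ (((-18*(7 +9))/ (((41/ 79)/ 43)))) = -23815301/ 93959389440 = -0.00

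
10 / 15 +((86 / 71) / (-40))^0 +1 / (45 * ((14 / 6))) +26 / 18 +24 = 8543 / 315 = 27.12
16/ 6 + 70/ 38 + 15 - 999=-55831/ 57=-979.49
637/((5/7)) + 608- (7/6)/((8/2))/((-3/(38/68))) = 18358217/12240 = 1499.85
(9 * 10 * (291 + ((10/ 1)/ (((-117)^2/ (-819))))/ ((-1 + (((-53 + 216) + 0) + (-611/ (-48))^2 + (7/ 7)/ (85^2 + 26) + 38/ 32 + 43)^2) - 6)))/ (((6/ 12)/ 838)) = 43894439.34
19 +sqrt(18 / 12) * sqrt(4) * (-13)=19 - 13 * sqrt(6)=-12.84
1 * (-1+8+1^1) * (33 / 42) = 44 / 7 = 6.29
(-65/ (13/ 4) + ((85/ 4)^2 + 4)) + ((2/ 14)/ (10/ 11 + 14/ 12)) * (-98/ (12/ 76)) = 861121/ 2192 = 392.85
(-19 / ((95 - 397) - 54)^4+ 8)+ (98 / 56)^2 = 177686026493 / 16062013696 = 11.06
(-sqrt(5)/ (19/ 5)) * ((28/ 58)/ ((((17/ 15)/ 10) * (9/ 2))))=-7000 * sqrt(5)/ 28101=-0.56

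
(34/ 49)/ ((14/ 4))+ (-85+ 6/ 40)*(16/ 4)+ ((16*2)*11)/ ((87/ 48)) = -7211319/ 49735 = -144.99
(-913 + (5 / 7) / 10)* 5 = -63905 / 14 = -4564.64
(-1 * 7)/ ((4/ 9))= -63/ 4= -15.75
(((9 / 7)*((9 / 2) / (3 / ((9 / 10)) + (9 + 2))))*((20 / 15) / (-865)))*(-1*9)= 1458 / 260365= 0.01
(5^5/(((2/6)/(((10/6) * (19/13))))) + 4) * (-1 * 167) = -49586809/13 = -3814369.92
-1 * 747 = -747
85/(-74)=-85/74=-1.15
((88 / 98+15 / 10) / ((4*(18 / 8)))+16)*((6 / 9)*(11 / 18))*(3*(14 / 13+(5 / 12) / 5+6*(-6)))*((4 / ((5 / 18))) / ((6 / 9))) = -171547079 / 11466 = -14961.37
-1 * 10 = -10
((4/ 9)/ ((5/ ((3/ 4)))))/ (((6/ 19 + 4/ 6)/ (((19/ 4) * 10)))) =361/ 112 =3.22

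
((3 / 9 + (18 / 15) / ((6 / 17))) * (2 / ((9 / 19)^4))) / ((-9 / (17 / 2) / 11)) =-1364721512 / 885735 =-1540.78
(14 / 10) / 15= 7 / 75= 0.09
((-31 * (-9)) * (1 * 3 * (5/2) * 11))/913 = 4185/166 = 25.21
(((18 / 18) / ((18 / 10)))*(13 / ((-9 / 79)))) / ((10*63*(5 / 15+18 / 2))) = -1027 / 95256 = -0.01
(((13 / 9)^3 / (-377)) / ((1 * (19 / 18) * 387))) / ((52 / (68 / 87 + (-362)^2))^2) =-16247553700352 / 130733259093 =-124.28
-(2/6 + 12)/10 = -37/30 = -1.23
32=32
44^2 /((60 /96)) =15488 /5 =3097.60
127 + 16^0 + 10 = 138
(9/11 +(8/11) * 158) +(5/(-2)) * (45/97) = 244487/2134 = 114.57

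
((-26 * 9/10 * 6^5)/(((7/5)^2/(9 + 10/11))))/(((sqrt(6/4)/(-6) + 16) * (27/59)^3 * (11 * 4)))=-13810.78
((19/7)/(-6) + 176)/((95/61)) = 112.72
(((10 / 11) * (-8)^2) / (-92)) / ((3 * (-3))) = 0.07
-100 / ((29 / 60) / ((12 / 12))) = -6000 / 29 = -206.90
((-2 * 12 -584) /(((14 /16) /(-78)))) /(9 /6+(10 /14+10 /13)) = 3288064 /181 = 18166.10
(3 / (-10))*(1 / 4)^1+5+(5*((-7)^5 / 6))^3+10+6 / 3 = -370903242962012 / 135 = -2747431429348.24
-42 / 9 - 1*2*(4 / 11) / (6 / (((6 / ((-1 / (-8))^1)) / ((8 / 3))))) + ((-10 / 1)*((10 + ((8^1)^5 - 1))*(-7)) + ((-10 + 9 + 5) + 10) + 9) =75715403 / 33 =2294406.15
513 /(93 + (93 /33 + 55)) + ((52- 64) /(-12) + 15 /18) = 17369 /3318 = 5.23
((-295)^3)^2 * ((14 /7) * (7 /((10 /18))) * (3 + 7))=166085851211437500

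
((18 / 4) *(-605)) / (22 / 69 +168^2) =-375705 / 3894956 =-0.10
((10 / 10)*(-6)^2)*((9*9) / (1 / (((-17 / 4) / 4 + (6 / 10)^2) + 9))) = 2419551 / 100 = 24195.51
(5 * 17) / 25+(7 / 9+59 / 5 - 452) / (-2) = 2008 / 9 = 223.11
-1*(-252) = 252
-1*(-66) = 66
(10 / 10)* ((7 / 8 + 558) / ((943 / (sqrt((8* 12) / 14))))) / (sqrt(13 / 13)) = 4471* sqrt(21) / 13202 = 1.55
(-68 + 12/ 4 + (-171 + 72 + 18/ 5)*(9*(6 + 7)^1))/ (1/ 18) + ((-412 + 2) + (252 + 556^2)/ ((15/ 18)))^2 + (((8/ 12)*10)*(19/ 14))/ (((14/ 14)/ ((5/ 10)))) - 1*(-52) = 72205178863379/ 525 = 137533674025.48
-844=-844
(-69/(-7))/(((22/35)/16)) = 2760/11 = 250.91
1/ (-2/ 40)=-20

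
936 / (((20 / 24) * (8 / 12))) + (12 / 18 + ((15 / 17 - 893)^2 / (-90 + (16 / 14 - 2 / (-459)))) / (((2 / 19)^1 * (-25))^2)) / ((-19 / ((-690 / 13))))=-11103063681253 / 5763208250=-1926.54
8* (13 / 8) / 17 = 13 / 17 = 0.76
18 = 18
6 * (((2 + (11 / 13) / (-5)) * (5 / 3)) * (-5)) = -1190 / 13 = -91.54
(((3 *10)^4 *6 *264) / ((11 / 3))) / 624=7290000 / 13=560769.23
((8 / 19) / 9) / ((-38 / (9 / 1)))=-4 / 361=-0.01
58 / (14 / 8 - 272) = -232 / 1081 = -0.21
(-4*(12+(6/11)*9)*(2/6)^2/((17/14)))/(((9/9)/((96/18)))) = -33.01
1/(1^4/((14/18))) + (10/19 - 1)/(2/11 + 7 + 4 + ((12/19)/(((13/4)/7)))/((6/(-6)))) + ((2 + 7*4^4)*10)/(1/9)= 4308579568/26685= 161460.73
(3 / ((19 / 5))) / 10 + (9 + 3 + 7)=725 / 38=19.08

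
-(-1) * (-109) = -109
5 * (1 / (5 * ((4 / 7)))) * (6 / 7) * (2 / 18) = 1 / 6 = 0.17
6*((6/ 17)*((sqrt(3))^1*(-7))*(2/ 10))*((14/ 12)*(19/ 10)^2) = -53067*sqrt(3)/ 4250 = -21.63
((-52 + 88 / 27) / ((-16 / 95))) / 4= 31255 / 432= 72.35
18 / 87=6 / 29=0.21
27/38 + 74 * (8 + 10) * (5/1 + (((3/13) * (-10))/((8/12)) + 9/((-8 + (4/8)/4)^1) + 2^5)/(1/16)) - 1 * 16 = 2041948417/3458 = 590499.83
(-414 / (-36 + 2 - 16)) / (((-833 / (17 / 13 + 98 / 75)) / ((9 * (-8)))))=12663432 / 6768125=1.87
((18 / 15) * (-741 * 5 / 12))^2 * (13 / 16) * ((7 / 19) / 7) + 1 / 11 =5870.20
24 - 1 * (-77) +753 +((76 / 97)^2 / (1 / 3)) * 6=8139254 / 9409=865.05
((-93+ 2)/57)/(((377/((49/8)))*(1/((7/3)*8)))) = -2401/4959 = -0.48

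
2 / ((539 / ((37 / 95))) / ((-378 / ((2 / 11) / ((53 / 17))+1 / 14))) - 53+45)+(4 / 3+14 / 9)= 14285150 / 5384727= 2.65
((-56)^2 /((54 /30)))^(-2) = 81 /245862400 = 0.00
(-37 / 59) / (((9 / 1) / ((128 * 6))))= -9472 / 177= -53.51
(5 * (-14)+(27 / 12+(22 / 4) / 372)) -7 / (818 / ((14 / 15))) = -67.74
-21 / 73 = -0.29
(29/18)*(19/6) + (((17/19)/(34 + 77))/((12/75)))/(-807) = 52098341/10211778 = 5.10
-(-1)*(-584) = -584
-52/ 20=-13/ 5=-2.60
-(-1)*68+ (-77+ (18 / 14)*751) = 6696 / 7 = 956.57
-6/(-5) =6/5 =1.20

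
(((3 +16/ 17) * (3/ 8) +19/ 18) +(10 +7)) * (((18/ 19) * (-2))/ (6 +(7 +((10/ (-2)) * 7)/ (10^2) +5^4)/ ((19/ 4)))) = -119545/ 448902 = -0.27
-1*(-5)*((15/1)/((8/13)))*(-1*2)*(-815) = 198656.25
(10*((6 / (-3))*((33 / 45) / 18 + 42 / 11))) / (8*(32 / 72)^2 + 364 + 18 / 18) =-68766 / 326623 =-0.21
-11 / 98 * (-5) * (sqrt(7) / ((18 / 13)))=715 * sqrt(7) / 1764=1.07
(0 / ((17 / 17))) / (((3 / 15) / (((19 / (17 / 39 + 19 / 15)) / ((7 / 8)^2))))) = 0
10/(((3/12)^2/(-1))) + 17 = -143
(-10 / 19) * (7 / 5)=-14 / 19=-0.74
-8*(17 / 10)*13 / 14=-12.63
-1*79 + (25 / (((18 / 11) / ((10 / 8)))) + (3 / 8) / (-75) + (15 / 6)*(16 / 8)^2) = -44917 / 900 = -49.91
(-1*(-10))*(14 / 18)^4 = 24010 / 6561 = 3.66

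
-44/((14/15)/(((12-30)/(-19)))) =-44.66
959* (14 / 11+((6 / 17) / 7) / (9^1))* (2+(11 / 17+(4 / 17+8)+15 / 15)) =138923480 / 9537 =14566.79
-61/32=-1.91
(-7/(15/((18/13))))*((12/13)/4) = -126/845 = -0.15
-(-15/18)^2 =-25/36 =-0.69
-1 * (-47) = 47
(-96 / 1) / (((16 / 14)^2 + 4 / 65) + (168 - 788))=38220 / 246293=0.16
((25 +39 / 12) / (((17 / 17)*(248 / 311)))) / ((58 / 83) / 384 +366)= 17501214 / 180810755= 0.10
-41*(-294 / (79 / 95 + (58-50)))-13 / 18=20601433 / 15102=1364.15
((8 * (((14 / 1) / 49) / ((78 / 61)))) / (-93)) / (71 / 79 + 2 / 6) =-9638 / 617799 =-0.02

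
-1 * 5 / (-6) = 5 / 6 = 0.83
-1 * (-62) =62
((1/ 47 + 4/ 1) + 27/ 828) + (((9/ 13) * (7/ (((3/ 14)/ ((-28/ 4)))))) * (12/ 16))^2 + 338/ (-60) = 38626162117/ 2740335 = 14095.42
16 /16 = 1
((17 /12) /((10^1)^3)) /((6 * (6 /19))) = 323 /432000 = 0.00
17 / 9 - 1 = 8 / 9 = 0.89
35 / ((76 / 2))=35 / 38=0.92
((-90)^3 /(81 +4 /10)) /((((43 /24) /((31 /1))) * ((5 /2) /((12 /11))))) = -13017024000 /192511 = -67617.04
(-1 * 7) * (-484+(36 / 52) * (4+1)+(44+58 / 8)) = 156261 / 52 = 3005.02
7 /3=2.33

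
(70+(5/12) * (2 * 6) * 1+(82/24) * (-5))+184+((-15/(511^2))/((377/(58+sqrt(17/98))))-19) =9080482415/40734876-15 * sqrt(34)/1378196638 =222.92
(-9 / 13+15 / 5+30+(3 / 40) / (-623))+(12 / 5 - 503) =-30341603 / 64792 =-468.29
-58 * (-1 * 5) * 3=870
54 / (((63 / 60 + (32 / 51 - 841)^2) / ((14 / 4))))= 0.00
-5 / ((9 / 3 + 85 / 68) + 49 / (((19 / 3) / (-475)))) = 20 / 14683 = 0.00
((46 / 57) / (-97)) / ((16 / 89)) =-2047 / 44232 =-0.05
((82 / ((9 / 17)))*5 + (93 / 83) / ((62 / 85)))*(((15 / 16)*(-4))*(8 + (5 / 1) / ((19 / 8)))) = -46372600 / 1577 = -29405.58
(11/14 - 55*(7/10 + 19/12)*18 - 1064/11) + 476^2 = 17264906/77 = 224219.56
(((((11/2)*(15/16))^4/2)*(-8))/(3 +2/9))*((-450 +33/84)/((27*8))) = 3110324889375/1702887424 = 1826.50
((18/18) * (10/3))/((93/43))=1.54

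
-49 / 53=-0.92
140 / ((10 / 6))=84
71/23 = 3.09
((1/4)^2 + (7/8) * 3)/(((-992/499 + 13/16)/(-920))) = 3948088/1877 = 2103.40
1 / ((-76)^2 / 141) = 141 / 5776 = 0.02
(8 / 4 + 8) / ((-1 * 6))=-5 / 3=-1.67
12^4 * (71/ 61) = 1472256/ 61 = 24135.34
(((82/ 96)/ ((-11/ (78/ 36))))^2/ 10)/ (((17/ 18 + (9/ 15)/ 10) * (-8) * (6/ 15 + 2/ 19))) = -134942275/ 193551925248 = -0.00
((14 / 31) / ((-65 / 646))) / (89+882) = -9044 / 1956565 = -0.00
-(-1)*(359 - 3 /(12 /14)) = 711 /2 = 355.50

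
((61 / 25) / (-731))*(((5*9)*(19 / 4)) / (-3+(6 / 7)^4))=8348277 / 28786780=0.29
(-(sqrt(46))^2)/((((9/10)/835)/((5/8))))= -480125/18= -26673.61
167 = 167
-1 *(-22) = 22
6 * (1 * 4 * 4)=96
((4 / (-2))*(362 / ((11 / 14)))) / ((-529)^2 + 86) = -10136 / 3079197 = -0.00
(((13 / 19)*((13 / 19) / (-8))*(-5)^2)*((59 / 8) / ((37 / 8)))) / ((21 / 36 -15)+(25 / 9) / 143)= 0.16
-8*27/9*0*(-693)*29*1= 0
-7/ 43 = -0.16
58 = 58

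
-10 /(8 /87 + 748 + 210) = -435 /41677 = -0.01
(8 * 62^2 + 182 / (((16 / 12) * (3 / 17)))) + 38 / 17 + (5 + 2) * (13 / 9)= 9650581 / 306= 31537.85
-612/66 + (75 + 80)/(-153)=-17311/1683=-10.29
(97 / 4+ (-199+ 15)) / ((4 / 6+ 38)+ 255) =-1917 / 3524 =-0.54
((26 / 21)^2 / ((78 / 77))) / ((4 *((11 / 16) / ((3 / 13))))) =8 / 63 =0.13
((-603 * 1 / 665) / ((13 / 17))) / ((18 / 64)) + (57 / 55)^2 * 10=6824834 / 1046045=6.52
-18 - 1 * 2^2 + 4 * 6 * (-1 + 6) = 98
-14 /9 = -1.56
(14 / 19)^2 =196 / 361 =0.54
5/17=0.29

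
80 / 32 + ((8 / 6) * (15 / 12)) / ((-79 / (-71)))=4.00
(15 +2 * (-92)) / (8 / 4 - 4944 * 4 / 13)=2197 / 19750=0.11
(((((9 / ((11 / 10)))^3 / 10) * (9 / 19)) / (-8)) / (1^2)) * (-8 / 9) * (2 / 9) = 16200 / 25289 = 0.64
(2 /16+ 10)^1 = 81 /8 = 10.12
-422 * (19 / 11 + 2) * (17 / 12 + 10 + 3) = -1496623 / 66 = -22676.11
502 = 502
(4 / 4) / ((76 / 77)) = 77 / 76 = 1.01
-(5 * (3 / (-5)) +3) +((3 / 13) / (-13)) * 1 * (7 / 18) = -0.01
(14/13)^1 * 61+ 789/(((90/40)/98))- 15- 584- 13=1318942/39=33819.03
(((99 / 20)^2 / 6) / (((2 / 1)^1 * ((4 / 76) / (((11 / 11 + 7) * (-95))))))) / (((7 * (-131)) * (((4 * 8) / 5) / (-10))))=-5896935 / 117376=-50.24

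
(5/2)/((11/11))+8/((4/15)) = 32.50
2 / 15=0.13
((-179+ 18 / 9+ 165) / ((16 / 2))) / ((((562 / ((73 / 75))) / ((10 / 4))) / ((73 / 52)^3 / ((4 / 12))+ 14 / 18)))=-167720639 / 2844781056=-0.06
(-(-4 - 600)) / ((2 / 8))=2416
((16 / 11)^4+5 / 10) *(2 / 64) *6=437139 / 468512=0.93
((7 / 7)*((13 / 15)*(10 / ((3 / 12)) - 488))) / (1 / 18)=-34944 / 5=-6988.80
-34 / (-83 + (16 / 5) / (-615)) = 104550 / 255241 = 0.41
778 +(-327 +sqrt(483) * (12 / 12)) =sqrt(483) +451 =472.98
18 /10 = 9 /5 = 1.80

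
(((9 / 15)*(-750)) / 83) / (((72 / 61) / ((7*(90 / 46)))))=-480375 / 7636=-62.91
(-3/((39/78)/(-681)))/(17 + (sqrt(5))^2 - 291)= -4086/269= -15.19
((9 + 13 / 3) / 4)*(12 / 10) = 4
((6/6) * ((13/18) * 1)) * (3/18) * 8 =26/27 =0.96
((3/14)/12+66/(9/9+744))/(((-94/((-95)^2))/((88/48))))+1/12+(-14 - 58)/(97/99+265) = -586267448633/30979703328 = -18.92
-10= -10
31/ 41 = 0.76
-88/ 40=-11/ 5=-2.20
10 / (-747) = -10 / 747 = -0.01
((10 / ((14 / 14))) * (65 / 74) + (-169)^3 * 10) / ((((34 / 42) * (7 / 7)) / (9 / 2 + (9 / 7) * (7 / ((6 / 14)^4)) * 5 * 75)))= -7504322717950695 / 1258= -5965280379929.01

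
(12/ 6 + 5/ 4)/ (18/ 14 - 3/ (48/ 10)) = 182/ 37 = 4.92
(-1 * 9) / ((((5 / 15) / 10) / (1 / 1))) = -270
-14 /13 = -1.08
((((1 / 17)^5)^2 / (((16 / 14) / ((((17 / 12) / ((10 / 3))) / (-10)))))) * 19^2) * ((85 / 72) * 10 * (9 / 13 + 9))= -17689 / 23215320763648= -0.00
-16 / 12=-4 / 3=-1.33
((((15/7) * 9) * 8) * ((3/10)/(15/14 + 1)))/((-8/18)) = -1458/29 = -50.28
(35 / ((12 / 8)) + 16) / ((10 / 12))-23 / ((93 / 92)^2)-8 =16.69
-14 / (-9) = 14 / 9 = 1.56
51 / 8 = 6.38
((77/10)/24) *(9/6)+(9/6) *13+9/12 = 3317/160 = 20.73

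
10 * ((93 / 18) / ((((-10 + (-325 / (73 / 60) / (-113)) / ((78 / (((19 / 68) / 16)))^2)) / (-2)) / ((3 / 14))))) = 11805527445504 / 5331528460601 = 2.21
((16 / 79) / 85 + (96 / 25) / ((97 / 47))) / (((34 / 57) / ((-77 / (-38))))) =350390964 / 55365175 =6.33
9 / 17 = 0.53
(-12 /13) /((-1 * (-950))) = -6 /6175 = -0.00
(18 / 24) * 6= 9 / 2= 4.50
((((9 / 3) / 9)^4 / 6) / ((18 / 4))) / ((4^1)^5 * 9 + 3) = 1 / 20161953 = 0.00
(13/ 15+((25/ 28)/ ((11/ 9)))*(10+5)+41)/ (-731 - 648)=-0.04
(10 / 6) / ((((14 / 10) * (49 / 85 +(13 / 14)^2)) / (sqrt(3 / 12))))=29750 / 71907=0.41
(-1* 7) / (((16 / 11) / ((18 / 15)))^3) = -251559 / 64000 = -3.93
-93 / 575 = -0.16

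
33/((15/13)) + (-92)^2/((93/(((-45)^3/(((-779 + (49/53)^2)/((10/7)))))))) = 3617668017011/237160385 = 15254.10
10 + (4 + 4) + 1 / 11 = 199 / 11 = 18.09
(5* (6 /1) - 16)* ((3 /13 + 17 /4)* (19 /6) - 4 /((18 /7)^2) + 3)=977935 /4212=232.18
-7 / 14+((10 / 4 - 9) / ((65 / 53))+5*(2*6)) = 271 / 5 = 54.20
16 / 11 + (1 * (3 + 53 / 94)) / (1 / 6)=11807 / 517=22.84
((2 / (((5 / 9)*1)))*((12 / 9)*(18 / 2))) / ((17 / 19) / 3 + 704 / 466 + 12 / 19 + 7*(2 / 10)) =358587 / 31879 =11.25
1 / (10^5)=1 / 100000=0.00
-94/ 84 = -47/ 42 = -1.12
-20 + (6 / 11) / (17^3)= -1080854 / 54043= -20.00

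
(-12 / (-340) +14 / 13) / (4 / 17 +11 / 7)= 8603 / 13975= 0.62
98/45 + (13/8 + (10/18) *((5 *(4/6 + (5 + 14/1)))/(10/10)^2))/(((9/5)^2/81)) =1521227/1080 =1408.54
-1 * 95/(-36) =95/36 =2.64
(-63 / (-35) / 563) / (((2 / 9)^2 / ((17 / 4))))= 12393 / 45040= 0.28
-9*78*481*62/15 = -6978348/5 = -1395669.60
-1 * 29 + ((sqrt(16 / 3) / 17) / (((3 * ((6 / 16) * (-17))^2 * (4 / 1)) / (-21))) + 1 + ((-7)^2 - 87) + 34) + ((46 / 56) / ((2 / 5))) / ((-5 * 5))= -8983 / 280 - 448 * sqrt(3) / 132651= -32.09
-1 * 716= -716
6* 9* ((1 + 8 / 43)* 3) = 8262 / 43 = 192.14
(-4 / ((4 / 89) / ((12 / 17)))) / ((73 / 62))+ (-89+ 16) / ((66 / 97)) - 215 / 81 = -361129909 / 2211462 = -163.30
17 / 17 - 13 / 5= -8 / 5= -1.60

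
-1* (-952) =952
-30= -30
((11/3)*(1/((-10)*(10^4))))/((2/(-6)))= 11/100000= 0.00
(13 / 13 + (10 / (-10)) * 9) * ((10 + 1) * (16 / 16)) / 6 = -44 / 3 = -14.67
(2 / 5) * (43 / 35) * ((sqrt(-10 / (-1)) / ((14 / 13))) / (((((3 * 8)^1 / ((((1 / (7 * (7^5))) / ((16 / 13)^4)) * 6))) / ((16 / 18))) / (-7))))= -15965599 * sqrt(10) / 6071817830400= -0.00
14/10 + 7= 8.40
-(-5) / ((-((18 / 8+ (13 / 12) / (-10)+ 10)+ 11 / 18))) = -1800 / 4591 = -0.39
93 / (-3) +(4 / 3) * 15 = -11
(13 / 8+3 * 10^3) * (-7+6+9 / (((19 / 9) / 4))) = 7323965 / 152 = 48183.98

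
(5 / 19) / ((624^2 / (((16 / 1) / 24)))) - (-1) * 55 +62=1298374277 / 11097216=117.00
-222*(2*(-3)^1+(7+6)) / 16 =-777 / 8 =-97.12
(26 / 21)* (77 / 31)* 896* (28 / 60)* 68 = 121977856 / 1395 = 87439.32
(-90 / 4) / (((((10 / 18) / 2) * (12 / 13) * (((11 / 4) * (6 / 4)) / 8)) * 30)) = -312 / 55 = -5.67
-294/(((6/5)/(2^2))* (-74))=490/37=13.24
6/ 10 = 3/ 5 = 0.60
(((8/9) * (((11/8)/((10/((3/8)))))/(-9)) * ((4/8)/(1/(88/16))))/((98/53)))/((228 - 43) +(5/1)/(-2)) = -6413/154526400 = -0.00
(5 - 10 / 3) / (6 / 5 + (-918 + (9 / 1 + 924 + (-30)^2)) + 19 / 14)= 350 / 192687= 0.00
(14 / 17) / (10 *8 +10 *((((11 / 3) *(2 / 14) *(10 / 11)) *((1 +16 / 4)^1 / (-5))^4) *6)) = 0.01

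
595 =595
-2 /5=-0.40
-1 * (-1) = 1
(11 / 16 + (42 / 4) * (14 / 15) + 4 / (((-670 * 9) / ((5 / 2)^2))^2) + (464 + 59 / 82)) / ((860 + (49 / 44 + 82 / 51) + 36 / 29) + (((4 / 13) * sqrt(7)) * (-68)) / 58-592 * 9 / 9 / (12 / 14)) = 35039410108791486112 * sqrt(7) / 6138203040123982039305 + 5610828487158707424469 / 2046067680041327346435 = 2.76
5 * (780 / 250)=78 / 5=15.60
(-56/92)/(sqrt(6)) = -7 * sqrt(6)/69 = -0.25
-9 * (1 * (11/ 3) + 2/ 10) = -174/ 5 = -34.80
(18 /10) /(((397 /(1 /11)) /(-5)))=-9 /4367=-0.00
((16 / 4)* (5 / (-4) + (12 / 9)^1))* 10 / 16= 5 / 24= 0.21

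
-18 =-18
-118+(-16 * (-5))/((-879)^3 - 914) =-80139977734/679152353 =-118.00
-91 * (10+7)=-1547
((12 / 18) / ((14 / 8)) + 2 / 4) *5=185 / 42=4.40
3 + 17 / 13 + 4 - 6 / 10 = 501 / 65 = 7.71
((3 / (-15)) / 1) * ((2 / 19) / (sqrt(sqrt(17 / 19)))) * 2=-4 * 17^(3 / 4) * 19^(1 / 4) / 1615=-0.04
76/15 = 5.07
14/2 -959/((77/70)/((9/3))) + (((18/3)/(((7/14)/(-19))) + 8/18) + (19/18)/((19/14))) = -280688/99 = -2835.23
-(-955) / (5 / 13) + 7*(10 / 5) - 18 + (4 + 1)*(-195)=1504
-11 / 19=-0.58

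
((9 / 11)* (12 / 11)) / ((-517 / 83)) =-8964 / 62557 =-0.14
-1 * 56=-56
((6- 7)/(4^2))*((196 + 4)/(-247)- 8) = 136/247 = 0.55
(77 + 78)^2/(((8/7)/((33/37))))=5549775/296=18749.24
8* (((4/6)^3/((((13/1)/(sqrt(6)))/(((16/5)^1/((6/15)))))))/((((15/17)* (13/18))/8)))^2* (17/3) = 82426462208/57836025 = 1425.18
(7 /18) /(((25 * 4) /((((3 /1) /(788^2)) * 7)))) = 0.00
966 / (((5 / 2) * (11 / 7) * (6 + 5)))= 13524 / 605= 22.35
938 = 938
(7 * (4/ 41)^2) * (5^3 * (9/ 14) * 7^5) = 151263000/ 1681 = 89983.94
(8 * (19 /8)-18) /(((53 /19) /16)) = 304 /53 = 5.74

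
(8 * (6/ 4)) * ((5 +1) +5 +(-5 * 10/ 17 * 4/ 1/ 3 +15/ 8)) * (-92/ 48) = -84019/ 408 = -205.93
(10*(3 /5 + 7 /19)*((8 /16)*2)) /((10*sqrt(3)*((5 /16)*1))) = 1472*sqrt(3) /1425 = 1.79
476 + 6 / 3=478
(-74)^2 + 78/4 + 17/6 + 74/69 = 379459/69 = 5499.41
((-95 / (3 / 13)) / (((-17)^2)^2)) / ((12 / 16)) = -4940 / 751689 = -0.01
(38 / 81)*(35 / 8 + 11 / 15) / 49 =11647 / 238140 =0.05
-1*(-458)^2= -209764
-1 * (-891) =891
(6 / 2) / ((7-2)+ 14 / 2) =1 / 4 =0.25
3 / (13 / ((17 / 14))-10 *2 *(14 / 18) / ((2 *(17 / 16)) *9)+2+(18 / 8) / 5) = 82620 / 339913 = 0.24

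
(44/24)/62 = 11/372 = 0.03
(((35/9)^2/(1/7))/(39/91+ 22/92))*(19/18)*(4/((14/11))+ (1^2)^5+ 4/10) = 7944223/10449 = 760.29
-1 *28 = -28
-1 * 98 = -98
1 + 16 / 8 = 3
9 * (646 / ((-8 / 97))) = -281979 / 4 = -70494.75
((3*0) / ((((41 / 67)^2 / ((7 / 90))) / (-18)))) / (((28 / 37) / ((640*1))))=0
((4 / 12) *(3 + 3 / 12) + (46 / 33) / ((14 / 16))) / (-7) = -2473 / 6468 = -0.38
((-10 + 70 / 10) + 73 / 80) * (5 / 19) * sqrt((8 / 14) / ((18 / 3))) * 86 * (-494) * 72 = 560118 * sqrt(42) / 7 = 518568.50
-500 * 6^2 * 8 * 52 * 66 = -494208000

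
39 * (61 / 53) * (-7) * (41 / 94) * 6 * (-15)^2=-185014.76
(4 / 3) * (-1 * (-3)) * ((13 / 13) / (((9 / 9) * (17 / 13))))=52 / 17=3.06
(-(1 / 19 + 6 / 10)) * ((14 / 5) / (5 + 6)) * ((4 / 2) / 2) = -868 / 5225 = -0.17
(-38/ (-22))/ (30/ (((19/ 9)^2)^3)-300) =-893871739/ 155076031770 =-0.01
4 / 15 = 0.27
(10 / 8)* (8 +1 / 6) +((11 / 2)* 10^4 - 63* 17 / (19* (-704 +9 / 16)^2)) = 3177599292661151 / 57763811400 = 55010.21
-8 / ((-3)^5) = 8 / 243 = 0.03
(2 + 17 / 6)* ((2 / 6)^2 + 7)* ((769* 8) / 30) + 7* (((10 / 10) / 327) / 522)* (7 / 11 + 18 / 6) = 99254795188 / 14082255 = 7048.22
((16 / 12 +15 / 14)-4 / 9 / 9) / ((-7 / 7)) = -2671 / 1134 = -2.36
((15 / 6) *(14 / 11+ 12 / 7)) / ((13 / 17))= 9775 / 1001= 9.77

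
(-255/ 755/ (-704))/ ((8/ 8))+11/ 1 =1169395/ 106304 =11.00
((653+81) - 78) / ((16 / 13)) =533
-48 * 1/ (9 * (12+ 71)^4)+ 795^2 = 89984535990059/ 142374963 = 632025.00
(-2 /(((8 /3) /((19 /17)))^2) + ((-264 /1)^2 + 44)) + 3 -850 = 637119215 /9248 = 68892.65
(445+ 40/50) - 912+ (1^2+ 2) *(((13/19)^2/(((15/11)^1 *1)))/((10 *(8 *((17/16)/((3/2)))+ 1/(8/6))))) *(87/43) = -1266355737/2716525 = -466.17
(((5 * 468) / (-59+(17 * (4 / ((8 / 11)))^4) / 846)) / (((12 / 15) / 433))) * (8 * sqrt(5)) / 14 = -68574729600 * sqrt(5) / 3848089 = -39847.77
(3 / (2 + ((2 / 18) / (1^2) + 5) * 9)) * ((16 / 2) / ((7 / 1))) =1 / 14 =0.07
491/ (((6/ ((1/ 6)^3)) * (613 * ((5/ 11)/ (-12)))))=-5401/ 331020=-0.02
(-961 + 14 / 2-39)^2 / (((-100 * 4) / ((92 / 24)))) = -7559709 / 800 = -9449.64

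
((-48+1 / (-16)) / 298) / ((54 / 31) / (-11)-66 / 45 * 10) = 786687 / 72311488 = 0.01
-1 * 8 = -8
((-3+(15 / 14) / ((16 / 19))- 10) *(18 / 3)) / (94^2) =-7881 / 989632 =-0.01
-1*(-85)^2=-7225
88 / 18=44 / 9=4.89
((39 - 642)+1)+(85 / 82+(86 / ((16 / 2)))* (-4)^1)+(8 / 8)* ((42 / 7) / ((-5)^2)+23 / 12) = -7894223 / 12300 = -641.81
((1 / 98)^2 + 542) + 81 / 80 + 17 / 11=1150585831 / 2112880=544.56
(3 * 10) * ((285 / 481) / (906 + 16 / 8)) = 4275 / 218374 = 0.02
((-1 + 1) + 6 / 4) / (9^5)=1 / 39366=0.00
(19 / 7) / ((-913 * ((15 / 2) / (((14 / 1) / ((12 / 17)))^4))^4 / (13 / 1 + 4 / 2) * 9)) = -4389418029960473806468580341325077 / 4889754866861568000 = -897676499022080.93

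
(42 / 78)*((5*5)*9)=1575 / 13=121.15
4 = 4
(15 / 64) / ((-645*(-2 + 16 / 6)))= -0.00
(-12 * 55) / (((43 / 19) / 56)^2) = -747183360 / 1849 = -404101.33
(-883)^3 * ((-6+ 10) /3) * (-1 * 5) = 13769307740 /3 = 4589769246.67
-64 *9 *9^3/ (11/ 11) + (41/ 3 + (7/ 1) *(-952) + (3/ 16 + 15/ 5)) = -426551.15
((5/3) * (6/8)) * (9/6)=15/8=1.88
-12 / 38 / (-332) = 3 / 3154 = 0.00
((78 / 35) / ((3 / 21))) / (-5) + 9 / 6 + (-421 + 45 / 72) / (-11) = 80511 / 2200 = 36.60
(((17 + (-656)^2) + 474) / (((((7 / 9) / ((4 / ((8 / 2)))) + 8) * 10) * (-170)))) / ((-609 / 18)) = 11632329 / 13631450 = 0.85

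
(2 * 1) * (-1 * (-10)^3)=2000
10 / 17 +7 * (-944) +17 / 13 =-1459949 / 221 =-6606.10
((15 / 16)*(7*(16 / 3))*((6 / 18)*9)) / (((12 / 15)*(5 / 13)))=1365 / 4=341.25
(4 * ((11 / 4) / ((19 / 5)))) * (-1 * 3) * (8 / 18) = -220 / 57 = -3.86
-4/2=-2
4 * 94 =376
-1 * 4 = -4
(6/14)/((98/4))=6/343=0.02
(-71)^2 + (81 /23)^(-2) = 33074530 /6561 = 5041.08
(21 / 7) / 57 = 1 / 19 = 0.05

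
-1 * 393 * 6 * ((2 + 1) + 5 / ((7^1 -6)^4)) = -18864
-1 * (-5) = 5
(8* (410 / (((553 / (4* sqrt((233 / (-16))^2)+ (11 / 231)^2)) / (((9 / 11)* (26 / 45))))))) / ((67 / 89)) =38995870472 / 179734401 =216.96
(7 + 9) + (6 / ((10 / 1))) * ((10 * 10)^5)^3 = 600000000000000000000000000016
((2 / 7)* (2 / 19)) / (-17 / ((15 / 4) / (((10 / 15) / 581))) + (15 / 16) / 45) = 239040 / 124241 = 1.92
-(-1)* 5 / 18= 5 / 18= 0.28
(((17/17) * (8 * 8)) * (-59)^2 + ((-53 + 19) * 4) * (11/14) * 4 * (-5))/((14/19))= 14957256/49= 305250.12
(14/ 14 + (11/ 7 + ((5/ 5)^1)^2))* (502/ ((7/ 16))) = 200800/ 49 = 4097.96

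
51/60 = 17/20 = 0.85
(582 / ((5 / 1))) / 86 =291 / 215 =1.35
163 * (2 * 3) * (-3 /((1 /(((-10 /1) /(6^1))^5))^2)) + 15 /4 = -12734276585 /26244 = -485226.21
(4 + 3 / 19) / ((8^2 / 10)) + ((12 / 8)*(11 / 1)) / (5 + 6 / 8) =49213 / 13984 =3.52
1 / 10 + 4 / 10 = 1 / 2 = 0.50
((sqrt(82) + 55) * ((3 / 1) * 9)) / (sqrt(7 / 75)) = 135 * sqrt(21) * (sqrt(82) + 55) / 7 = 5661.10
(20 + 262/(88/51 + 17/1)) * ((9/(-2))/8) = -146079/7640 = -19.12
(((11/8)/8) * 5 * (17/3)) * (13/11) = 5.76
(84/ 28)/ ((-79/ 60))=-180/ 79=-2.28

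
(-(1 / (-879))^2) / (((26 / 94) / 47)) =-2209 / 10044333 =-0.00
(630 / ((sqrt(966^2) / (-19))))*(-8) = 2280 / 23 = 99.13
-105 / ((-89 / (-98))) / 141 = -3430 / 4183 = -0.82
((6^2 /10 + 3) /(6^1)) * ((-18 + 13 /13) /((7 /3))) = -561 /70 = -8.01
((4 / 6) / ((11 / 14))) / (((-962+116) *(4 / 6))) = -7 / 4653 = -0.00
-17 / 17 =-1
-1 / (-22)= 1 / 22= 0.05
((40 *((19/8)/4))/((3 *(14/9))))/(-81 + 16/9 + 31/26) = -1755/26908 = -0.07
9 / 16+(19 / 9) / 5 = 709 / 720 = 0.98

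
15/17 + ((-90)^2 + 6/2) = 137766/17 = 8103.88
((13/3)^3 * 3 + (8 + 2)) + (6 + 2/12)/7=32129/126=254.99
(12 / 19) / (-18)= -2 / 57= -0.04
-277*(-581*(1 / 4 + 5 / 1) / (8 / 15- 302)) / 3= -2414055 / 2584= -934.23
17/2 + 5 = 13.50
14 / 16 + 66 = 535 / 8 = 66.88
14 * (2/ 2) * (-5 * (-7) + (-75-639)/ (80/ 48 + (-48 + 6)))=89278/ 121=737.83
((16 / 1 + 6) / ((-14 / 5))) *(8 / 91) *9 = -3960 / 637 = -6.22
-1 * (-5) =5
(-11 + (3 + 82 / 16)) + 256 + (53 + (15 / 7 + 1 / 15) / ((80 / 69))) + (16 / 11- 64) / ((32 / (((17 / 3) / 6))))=42437207 / 138600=306.18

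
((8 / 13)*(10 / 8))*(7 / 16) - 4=-381 / 104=-3.66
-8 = -8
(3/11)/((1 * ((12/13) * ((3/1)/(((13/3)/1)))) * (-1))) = -169/396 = -0.43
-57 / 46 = -1.24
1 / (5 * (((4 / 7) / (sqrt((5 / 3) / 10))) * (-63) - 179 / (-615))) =-2723220 * sqrt(6) / 2941045559 - 22017 / 2941045559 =-0.00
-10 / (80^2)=-1 / 640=-0.00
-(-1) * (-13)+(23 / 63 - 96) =-6844 / 63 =-108.63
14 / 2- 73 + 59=-7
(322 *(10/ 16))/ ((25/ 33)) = 5313/ 20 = 265.65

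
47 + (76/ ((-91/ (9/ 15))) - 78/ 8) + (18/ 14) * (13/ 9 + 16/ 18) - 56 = -29577/ 1820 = -16.25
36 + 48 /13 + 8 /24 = 1561 /39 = 40.03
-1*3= -3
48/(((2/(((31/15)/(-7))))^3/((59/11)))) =-3515338/4244625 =-0.83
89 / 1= 89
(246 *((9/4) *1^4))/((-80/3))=-3321/160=-20.76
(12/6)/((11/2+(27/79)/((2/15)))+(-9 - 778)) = -0.00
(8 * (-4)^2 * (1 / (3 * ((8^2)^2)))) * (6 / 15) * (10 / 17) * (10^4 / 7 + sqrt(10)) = sqrt(10) / 408 + 1250 / 357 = 3.51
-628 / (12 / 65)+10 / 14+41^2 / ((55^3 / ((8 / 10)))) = -59412371296 / 17469375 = -3400.94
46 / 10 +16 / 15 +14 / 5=127 / 15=8.47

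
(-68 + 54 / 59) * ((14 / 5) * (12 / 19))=-664944 / 5605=-118.63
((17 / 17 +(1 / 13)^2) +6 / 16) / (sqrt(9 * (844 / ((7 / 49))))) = 1867 * sqrt(1477) / 11981424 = 0.01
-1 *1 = -1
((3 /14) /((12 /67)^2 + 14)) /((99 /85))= 76313 /5820276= 0.01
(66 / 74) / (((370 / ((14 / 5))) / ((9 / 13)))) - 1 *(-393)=174857604 / 444925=393.00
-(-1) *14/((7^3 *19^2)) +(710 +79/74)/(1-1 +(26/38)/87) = 1538575194547/17016818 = 90414.98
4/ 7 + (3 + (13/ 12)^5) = 8819851/ 1741824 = 5.06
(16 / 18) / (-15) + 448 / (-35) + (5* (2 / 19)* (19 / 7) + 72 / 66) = -107482 / 10395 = -10.34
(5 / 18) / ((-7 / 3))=-0.12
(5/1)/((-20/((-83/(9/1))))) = 83/36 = 2.31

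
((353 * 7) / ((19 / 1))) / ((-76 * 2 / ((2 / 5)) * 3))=-2471 / 21660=-0.11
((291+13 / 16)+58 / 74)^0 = 1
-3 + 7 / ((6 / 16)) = 47 / 3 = 15.67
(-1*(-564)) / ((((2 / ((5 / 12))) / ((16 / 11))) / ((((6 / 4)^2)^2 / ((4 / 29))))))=552015 / 88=6272.90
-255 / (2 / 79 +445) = -6715 / 11719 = -0.57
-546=-546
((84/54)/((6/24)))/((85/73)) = 4088/765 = 5.34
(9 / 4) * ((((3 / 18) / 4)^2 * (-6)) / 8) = -3 / 1024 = -0.00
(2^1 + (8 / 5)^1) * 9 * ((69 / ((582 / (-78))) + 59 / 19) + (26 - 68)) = -14373612 / 9215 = -1559.81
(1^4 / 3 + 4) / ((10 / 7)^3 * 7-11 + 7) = 637 / 2412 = 0.26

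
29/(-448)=-29/448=-0.06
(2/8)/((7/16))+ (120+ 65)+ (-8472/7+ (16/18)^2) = -580565/567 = -1023.92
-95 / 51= -1.86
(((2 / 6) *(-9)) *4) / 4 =-3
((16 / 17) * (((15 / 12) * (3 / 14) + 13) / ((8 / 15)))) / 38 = 11145 / 18088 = 0.62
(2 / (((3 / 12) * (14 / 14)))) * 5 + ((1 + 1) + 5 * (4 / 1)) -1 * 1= 61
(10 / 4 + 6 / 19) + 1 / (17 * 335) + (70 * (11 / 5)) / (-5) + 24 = -172437 / 43282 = -3.98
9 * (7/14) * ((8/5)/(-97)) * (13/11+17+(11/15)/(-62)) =-1115274/826925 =-1.35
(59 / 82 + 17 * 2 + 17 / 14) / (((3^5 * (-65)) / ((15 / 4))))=-10313 / 1208844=-0.01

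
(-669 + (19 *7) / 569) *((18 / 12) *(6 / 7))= -3424752 / 3983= -859.84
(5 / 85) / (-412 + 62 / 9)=-9 / 61982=-0.00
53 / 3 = 17.67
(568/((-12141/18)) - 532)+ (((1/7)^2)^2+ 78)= -20749423/45619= -454.84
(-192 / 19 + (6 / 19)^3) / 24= -2879 / 6859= -0.42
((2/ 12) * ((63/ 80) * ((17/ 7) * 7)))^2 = 127449/ 25600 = 4.98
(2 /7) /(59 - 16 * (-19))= 2 /2541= 0.00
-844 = -844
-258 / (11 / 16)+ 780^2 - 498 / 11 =6687774 / 11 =607979.45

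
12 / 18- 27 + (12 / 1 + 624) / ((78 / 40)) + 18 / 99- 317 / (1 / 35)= -4631054 / 429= -10795.00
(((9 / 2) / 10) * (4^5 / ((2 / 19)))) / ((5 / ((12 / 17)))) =262656 / 425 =618.01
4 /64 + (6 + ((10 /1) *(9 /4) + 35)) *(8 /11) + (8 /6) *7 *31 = 177185 /528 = 335.58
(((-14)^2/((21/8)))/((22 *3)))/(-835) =-112/82665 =-0.00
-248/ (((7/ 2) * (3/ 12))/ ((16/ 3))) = -31744/ 21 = -1511.62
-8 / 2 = -4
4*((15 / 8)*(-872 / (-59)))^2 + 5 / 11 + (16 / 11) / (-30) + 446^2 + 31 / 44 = 464061418933 / 2297460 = 201988.90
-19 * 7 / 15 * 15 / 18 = -133 / 18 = -7.39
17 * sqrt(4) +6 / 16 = 34.38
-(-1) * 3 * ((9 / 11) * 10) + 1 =281 / 11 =25.55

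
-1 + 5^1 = 4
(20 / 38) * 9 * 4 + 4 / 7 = 19.52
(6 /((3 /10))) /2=10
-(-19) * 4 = 76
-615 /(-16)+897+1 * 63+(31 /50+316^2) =40342023 /400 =100855.06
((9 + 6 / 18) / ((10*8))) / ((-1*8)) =-7 / 480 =-0.01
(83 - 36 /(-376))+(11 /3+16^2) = 96659 /282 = 342.76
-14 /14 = -1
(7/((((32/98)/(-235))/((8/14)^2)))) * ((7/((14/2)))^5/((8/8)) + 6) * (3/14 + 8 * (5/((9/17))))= -15704815/18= -872489.72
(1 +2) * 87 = 261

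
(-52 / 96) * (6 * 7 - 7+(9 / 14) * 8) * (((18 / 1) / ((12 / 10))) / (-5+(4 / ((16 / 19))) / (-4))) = 36530 / 693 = 52.71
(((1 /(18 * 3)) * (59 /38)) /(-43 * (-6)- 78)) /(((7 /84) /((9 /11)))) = 59 /37620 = 0.00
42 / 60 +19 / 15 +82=2519 / 30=83.97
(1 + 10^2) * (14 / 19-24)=-44642 / 19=-2349.58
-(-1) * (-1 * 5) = -5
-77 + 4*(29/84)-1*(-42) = -706/21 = -33.62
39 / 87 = 13 / 29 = 0.45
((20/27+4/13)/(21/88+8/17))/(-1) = -550528/372411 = -1.48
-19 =-19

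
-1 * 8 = -8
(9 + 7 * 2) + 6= 29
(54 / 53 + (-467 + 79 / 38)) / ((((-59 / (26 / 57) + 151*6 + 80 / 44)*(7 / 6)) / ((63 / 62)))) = -3607328439 / 6950246531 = -0.52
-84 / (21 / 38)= -152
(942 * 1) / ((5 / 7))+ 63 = 6909 / 5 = 1381.80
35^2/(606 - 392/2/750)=459375/227152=2.02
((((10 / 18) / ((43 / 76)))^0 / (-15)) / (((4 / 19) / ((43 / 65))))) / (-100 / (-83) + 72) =-67811 / 23696400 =-0.00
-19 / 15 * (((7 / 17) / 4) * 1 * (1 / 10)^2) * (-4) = 133 / 25500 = 0.01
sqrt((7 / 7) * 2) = 1.41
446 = 446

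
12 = 12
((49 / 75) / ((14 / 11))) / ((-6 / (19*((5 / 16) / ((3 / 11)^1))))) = -16093 / 8640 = -1.86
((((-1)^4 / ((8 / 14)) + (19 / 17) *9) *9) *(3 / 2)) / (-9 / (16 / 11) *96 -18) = -2409 / 9248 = -0.26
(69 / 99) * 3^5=1863 / 11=169.36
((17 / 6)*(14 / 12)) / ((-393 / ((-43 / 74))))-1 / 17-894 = -15912536459 / 17798184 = -894.05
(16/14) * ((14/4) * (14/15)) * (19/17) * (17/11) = 1064/165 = 6.45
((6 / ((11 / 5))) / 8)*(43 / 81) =215 / 1188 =0.18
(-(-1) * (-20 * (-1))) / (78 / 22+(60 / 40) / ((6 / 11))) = 3.18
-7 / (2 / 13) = -91 / 2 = -45.50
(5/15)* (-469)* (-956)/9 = 448364/27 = 16606.07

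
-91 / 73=-1.25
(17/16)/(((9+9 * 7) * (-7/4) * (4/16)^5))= -544/63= -8.63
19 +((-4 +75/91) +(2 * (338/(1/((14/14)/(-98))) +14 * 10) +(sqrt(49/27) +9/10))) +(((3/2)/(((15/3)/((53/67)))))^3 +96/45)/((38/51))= 7 * sqrt(3)/9 +2130988019468673/7280269178000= 294.05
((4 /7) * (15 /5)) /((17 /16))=192 /119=1.61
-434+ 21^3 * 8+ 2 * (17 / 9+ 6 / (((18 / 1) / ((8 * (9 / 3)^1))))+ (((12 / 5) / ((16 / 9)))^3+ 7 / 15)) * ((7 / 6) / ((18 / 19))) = 286489477351 / 3888000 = 73685.57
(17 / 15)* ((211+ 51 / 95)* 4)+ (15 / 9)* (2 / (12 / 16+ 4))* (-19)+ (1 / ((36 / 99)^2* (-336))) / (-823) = 1987355912323 / 2101612800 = 945.63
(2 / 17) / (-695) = -2 / 11815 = -0.00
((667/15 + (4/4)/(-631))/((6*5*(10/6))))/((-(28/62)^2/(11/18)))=-2224466101/834813000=-2.66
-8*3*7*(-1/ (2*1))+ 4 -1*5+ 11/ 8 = 675/ 8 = 84.38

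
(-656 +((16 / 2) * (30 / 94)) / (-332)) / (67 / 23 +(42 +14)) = -58858978 / 5285855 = -11.14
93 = 93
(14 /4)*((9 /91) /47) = 9 /1222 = 0.01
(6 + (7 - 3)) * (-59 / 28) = -295 / 14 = -21.07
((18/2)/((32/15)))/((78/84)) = 945/208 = 4.54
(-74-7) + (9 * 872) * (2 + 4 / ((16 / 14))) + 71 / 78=3360545 / 78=43083.91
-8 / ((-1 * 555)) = 8 / 555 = 0.01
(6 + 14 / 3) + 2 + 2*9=92 / 3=30.67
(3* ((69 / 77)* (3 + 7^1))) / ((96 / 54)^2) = 83835 / 9856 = 8.51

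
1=1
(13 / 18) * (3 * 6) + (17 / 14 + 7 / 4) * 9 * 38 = 14375 / 14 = 1026.79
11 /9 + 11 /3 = 44 /9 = 4.89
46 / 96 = 0.48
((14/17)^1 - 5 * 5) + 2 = -377/17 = -22.18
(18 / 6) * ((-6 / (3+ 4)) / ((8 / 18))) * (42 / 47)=-243 / 47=-5.17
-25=-25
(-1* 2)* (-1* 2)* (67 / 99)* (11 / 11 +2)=268 / 33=8.12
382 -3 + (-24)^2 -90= 865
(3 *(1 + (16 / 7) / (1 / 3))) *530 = 87450 / 7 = 12492.86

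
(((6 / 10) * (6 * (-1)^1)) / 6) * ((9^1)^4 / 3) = -1312.20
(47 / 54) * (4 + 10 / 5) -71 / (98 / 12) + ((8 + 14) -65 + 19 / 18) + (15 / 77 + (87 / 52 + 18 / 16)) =-21402683 / 504504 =-42.42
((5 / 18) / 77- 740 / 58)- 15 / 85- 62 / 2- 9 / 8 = -123148021 / 2733192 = -45.06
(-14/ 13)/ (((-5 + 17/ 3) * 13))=-0.12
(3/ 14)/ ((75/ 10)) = 1/ 35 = 0.03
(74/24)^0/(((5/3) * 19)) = 3/95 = 0.03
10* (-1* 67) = -670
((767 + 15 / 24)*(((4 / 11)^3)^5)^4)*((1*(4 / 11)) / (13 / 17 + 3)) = 1084120430280920799871396450563180724224 / 3349298034955599095318942248963066521029422565733678974841423611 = 0.00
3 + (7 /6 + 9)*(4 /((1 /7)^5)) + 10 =2050493 /3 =683497.67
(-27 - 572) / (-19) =599 / 19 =31.53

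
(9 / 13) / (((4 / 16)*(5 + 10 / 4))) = 24 / 65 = 0.37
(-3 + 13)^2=100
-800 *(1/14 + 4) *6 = -136800/7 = -19542.86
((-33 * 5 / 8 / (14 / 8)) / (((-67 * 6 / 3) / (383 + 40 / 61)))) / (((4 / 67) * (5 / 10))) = 1130.41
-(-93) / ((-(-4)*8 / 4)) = 93 / 8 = 11.62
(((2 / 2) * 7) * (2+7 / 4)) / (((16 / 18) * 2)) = 945 / 64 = 14.77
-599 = -599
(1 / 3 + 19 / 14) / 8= 0.21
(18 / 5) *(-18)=-324 / 5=-64.80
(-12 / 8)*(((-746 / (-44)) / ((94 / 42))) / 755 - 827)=1936818771 / 1561340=1240.48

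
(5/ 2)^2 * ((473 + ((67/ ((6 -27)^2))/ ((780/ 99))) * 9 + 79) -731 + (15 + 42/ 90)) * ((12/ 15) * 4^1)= -3267.20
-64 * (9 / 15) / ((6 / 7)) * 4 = -896 / 5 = -179.20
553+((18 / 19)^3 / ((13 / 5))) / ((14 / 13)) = 26565769 / 48013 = 553.30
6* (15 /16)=45 /8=5.62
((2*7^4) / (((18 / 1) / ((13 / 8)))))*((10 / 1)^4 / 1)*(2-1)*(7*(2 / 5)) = 109245500 / 9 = 12138388.89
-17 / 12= -1.42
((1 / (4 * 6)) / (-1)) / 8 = -1 / 192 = -0.01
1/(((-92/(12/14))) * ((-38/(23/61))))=3/32452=0.00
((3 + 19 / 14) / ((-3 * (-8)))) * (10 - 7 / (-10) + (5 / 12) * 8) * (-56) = -25681 / 180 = -142.67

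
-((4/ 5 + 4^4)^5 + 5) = -3489997522551049/ 3125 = -1116799207216.34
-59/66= -0.89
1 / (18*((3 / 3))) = 1 / 18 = 0.06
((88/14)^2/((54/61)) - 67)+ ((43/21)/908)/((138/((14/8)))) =-4944155375/221036256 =-22.37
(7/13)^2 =49/169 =0.29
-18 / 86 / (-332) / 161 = 9 / 2298436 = 0.00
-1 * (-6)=6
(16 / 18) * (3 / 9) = 8 / 27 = 0.30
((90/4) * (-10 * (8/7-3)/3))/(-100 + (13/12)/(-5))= -58500/42091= -1.39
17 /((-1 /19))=-323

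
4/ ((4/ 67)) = 67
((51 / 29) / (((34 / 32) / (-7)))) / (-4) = 84 / 29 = 2.90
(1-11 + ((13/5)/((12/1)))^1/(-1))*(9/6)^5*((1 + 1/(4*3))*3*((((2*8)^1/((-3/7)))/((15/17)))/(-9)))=-948311/800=-1185.39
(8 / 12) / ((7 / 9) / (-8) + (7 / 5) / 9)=80 / 7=11.43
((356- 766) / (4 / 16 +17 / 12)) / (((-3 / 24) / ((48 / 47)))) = 94464 / 47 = 2009.87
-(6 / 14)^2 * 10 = -90 / 49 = -1.84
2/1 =2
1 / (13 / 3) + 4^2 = 211 / 13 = 16.23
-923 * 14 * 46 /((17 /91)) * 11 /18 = -297503206 /153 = -1944465.40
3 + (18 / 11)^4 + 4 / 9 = 1398655 / 131769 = 10.61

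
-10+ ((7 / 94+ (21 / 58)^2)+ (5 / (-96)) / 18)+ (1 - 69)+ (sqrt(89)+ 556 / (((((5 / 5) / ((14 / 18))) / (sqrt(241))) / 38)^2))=sqrt(89)+ 23984388290281415 / 204907968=117049573.32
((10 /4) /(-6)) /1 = -5 /12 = -0.42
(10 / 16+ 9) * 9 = 86.62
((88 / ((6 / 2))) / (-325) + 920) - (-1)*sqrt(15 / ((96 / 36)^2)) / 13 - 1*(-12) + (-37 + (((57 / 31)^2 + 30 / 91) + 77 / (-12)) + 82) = 3*sqrt(15) / 104 + 8519507907 / 8745100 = 974.32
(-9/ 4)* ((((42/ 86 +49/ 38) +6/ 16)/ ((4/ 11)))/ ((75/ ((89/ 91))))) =-41326527/ 237910400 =-0.17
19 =19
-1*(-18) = 18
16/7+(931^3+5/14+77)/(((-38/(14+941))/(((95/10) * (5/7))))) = -137614573708.62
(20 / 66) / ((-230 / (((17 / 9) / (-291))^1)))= 17 / 1987821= 0.00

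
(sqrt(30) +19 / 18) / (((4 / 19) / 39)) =4693 / 24 +741* sqrt(30) / 4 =1210.20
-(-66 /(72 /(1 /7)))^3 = 1331 /592704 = 0.00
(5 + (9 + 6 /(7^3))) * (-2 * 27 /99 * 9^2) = -619.32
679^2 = 461041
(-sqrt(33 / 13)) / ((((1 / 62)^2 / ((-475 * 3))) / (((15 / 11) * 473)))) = 3533116500 * sqrt(429) / 13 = 5629155577.37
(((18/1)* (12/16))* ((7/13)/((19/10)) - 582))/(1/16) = -125650.79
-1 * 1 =-1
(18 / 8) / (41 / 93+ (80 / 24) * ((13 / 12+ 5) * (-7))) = -2511 / 157918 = -0.02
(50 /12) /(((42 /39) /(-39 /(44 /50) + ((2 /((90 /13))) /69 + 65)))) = 91848965 /1147608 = 80.04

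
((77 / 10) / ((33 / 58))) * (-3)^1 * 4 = -812 / 5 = -162.40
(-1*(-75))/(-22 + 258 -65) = 0.44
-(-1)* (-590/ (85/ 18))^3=-9582162624/ 4913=-1950368.94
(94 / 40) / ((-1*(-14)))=47 / 280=0.17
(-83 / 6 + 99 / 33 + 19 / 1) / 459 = 49 / 2754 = 0.02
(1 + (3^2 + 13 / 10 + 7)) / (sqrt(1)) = 18.30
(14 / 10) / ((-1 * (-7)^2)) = -1 / 35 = -0.03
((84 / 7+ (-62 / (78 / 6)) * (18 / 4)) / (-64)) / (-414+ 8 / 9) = -1107 / 3093376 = -0.00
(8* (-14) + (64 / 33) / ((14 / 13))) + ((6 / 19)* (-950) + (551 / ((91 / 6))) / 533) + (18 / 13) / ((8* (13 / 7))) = -375032033 / 914628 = -410.04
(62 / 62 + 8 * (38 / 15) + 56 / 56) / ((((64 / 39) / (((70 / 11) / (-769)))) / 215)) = -3267355 / 135344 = -24.14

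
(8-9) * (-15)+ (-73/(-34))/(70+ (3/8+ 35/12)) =449421/29903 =15.03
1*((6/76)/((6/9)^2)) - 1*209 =-31741/152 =-208.82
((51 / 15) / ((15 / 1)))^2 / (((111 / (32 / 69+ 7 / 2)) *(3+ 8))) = 158083 / 947801250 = 0.00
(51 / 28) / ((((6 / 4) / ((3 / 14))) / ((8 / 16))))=51 / 392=0.13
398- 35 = 363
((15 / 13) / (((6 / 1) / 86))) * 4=860 / 13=66.15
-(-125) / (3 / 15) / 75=25 / 3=8.33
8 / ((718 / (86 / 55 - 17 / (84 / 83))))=-70381 / 414645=-0.17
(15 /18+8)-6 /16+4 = 299 /24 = 12.46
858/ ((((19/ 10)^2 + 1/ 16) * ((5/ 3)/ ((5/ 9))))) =77.88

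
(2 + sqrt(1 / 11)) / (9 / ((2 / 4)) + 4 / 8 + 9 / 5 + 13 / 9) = 90*sqrt(11) / 21527 + 180 / 1957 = 0.11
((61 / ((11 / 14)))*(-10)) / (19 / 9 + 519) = -1098 / 737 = -1.49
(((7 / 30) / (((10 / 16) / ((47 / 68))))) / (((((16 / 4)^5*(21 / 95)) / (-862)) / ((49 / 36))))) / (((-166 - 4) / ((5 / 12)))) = 18859267 / 5752995840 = 0.00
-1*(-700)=700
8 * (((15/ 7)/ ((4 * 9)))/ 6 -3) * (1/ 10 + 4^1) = -61787/ 630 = -98.07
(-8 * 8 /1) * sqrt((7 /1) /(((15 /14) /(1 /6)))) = -448 * sqrt(5) /15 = -66.78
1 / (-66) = -1 / 66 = -0.02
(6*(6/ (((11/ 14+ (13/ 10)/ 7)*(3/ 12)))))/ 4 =630/ 17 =37.06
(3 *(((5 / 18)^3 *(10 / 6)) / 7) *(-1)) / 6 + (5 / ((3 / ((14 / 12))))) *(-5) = -2382025 / 244944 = -9.72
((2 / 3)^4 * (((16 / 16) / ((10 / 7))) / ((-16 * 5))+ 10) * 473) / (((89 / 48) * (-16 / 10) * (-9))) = 3780689 / 108135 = 34.96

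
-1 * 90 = -90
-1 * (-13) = 13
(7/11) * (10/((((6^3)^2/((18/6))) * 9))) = 35/769824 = 0.00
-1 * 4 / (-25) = 0.16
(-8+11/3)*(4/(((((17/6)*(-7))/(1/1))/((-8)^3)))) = -447.46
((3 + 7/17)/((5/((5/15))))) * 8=464/255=1.82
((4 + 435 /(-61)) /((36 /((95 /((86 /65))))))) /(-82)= 0.08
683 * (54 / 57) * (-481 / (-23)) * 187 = 1105808418 / 437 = 2530454.05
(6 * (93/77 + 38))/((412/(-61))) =-552477/15862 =-34.83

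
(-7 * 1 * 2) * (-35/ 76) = 245/ 38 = 6.45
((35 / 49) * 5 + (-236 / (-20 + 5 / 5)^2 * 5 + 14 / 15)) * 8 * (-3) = -374824 / 12635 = -29.67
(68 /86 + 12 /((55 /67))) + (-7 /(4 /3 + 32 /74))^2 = 57709693 /1854160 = 31.12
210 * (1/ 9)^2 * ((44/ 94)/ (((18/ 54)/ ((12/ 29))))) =6160/ 4089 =1.51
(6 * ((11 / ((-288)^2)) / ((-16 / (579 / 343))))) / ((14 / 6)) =-2123 / 59006976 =-0.00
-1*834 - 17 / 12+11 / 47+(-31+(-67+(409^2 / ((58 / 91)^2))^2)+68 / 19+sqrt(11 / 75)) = sqrt(33) / 15+5140809521010226727267 / 30316892784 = 169569142776.23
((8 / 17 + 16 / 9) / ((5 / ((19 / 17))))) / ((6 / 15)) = 3268 / 2601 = 1.26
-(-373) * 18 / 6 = 1119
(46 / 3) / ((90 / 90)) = 46 / 3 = 15.33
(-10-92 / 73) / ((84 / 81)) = -11097 / 1022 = -10.86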